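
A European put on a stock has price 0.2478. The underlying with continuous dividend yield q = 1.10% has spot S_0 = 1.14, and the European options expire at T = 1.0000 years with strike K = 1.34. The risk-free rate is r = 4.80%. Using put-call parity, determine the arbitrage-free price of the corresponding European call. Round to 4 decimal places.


Answer: Call price = 0.0981

Derivation:
Put-call parity: C - P = S_0 * exp(-qT) - K * exp(-rT).
S_0 * exp(-qT) = 1.1400 * 0.98906028 = 1.12752872
K * exp(-rT) = 1.3400 * 0.95313379 = 1.27719927
C = P + S*exp(-qT) - K*exp(-rT)
C = 0.2478 + 1.12752872 - 1.27719927 = 0.0981


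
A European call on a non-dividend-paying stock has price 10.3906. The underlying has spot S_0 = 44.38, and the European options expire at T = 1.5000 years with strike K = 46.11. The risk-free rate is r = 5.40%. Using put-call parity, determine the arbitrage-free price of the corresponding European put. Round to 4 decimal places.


Answer: Put price = 8.5330

Derivation:
Put-call parity: C - P = S_0 * exp(-qT) - K * exp(-rT).
S_0 * exp(-qT) = 44.3800 * 1.00000000 = 44.38000000
K * exp(-rT) = 46.1100 * 0.92219369 = 42.52235111
P = C - S*exp(-qT) + K*exp(-rT)
P = 10.3906 - 44.38000000 + 42.52235111 = 8.5330


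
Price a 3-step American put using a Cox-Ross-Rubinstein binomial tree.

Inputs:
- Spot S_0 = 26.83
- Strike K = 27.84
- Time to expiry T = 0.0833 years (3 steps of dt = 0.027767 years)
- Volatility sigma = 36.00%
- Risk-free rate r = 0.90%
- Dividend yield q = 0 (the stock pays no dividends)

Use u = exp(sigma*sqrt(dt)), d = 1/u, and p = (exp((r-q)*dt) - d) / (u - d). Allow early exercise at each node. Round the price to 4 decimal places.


dt = T/N = 0.027767
u = exp(sigma*sqrt(dt)) = 1.061824; d = 1/u = 0.941776
p = (exp((r-q)*dt) - d) / (u - d) = 0.487089
Discount per step: exp(-r*dt) = 0.999750
Stock lattice S(k, i) with i counting down-moves:
  k=0: S(0,0) = 26.8300
  k=1: S(1,0) = 28.4887; S(1,1) = 25.2678
  k=2: S(2,0) = 30.2500; S(2,1) = 26.8300; S(2,2) = 23.7966
  k=3: S(3,0) = 32.1202; S(3,1) = 28.4887; S(3,2) = 25.2678; S(3,3) = 22.4111
Terminal payoffs V(N, i) = max(K - S_T, 0):
  V(3,0) = 0.000000; V(3,1) = 0.000000; V(3,2) = 2.572154; V(3,3) = 5.428893
Backward induction: V(k, i) = exp(-r*dt) * [p * V(k+1, i) + (1-p) * V(k+1, i+1)]; then take max(V_cont, immediate exercise) for American.
  V(2,0) = exp(-r*dt) * [p*0.000000 + (1-p)*0.000000] = 0.000000; exercise = 0.000000; V(2,0) = max -> 0.000000
  V(2,1) = exp(-r*dt) * [p*0.000000 + (1-p)*2.572154] = 1.318956; exercise = 1.010000; V(2,1) = max -> 1.318956
  V(2,2) = exp(-r*dt) * [p*2.572154 + (1-p)*5.428893] = 4.036397; exercise = 4.043354; V(2,2) = max -> 4.043354
  V(1,0) = exp(-r*dt) * [p*0.000000 + (1-p)*1.318956] = 0.676337; exercise = 0.000000; V(1,0) = max -> 0.676337
  V(1,1) = exp(-r*dt) * [p*1.318956 + (1-p)*4.043354] = 2.715649; exercise = 2.572154; V(1,1) = max -> 2.715649
  V(0,0) = exp(-r*dt) * [p*0.676337 + (1-p)*2.715649] = 1.721892; exercise = 1.010000; V(0,0) = max -> 1.721892

Answer: Price = V(0,0) = 1.7219


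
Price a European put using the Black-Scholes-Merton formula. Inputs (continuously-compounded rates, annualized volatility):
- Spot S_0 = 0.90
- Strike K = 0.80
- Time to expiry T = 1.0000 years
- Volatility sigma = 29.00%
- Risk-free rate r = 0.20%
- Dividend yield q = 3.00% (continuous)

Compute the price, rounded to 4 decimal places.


Answer: Price = 0.0634

Derivation:
d1 = (ln(S/K) + (r - q + 0.5*sigma^2) * T) / (sigma * sqrt(T)) = 0.45459667
d2 = d1 - sigma * sqrt(T) = 0.16459667
exp(-rT) = 0.99800200; exp(-qT) = 0.97044553
P = K * exp(-rT) * N(-d2) - S_0 * exp(-qT) * N(-d1)
N(-d1) = 0.32469971; N(-d2) = 0.43463072
P = 0.8000 * 0.99800200 * 0.43463072 - 0.9000 * 0.97044553 * 0.32469971 = 0.0634


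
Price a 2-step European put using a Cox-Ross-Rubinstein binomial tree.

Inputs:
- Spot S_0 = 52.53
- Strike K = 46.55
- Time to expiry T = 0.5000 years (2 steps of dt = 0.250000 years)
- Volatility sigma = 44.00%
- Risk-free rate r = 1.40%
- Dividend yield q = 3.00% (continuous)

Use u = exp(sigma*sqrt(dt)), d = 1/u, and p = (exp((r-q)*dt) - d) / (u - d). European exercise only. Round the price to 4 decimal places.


dt = T/N = 0.250000
u = exp(sigma*sqrt(dt)) = 1.246077; d = 1/u = 0.802519
p = (exp((r-q)*dt) - d) / (u - d) = 0.436221
Discount per step: exp(-r*dt) = 0.996506
Stock lattice S(k, i) with i counting down-moves:
  k=0: S(0,0) = 52.5300
  k=1: S(1,0) = 65.4564; S(1,1) = 42.1563
  k=2: S(2,0) = 81.5637; S(2,1) = 52.5300; S(2,2) = 33.8312
Terminal payoffs V(N, i) = max(K - S_T, 0):
  V(2,0) = 0.000000; V(2,1) = 0.000000; V(2,2) = 12.718767
Backward induction: V(k, i) = exp(-r*dt) * [p * V(k+1, i) + (1-p) * V(k+1, i+1)].
  V(1,0) = exp(-r*dt) * [p*0.000000 + (1-p)*0.000000] = 0.000000
  V(1,1) = exp(-r*dt) * [p*0.000000 + (1-p)*12.718767] = 7.145523
  V(0,0) = exp(-r*dt) * [p*0.000000 + (1-p)*7.145523] = 4.014422

Answer: Price = V(0,0) = 4.0144


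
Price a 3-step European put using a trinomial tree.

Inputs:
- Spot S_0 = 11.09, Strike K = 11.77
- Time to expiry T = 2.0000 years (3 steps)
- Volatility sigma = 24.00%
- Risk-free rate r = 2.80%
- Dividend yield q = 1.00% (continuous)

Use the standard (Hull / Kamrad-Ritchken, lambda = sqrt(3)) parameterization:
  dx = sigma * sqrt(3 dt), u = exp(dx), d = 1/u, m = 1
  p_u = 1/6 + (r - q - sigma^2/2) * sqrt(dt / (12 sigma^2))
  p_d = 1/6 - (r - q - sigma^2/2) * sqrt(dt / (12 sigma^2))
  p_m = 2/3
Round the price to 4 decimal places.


dt = T/N = 0.666667; dx = sigma*sqrt(3*dt) = 0.339411
u = exp(dx) = 1.404121; d = 1/u = 0.712189
p_u = 0.156060, p_m = 0.666667, p_d = 0.177273
Discount per step: exp(-r*dt) = 0.981506
Stock lattice S(k, j) with j the centered position index:
  k=0: S(0,+0) = 11.0900
  k=1: S(1,-1) = 7.8982; S(1,+0) = 11.0900; S(1,+1) = 15.5717
  k=2: S(2,-2) = 5.6250; S(2,-1) = 7.8982; S(2,+0) = 11.0900; S(2,+1) = 15.5717; S(2,+2) = 21.8645
  k=3: S(3,-3) = 4.0061; S(3,-2) = 5.6250; S(3,-1) = 7.8982; S(3,+0) = 11.0900; S(3,+1) = 15.5717; S(3,+2) = 21.8645; S(3,+3) = 30.7005
Terminal payoffs V(N, j) = max(K - S_T, 0):
  V(3,-3) = 7.763933; V(3,-2) = 6.144998; V(3,-1) = 3.871818; V(3,+0) = 0.680000; V(3,+1) = 0.000000; V(3,+2) = 0.000000; V(3,+3) = 0.000000
Backward induction: V(k, j) = exp(-r*dt) * [p_u * V(k+1, j+1) + p_m * V(k+1, j) + p_d * V(k+1, j-1)]
  V(2,-2) = exp(-r*dt) * [p_u*3.871818 + p_m*6.144998 + p_d*7.763933] = 5.964850
  V(2,-1) = exp(-r*dt) * [p_u*0.680000 + p_m*3.871818 + p_d*6.144998] = 3.706833
  V(2,+0) = exp(-r*dt) * [p_u*0.000000 + p_m*0.680000 + p_d*3.871818] = 1.118626
  V(2,+1) = exp(-r*dt) * [p_u*0.000000 + p_m*0.000000 + p_d*0.680000] = 0.118317
  V(2,+2) = exp(-r*dt) * [p_u*0.000000 + p_m*0.000000 + p_d*0.000000] = 0.000000
  V(1,-1) = exp(-r*dt) * [p_u*1.118626 + p_m*3.706833 + p_d*5.964850] = 3.634718
  V(1,+0) = exp(-r*dt) * [p_u*0.118317 + p_m*1.118626 + p_d*3.706833] = 1.395052
  V(1,+1) = exp(-r*dt) * [p_u*0.000000 + p_m*0.118317 + p_d*1.118626] = 0.272054
  V(0,+0) = exp(-r*dt) * [p_u*0.272054 + p_m*1.395052 + p_d*3.634718] = 1.586929

Answer: Price = V(0,0) = 1.5869


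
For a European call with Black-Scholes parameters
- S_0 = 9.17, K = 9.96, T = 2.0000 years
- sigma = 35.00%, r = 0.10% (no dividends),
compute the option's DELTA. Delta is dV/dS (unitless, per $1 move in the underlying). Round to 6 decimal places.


d1 = 0.0845704047; d2 = -0.4104043421
phi(d1) = 0.3975181801; exp(-qT) = 1.0000000000; exp(-rT) = 0.9980019987
N(d1) = 0.5336985358
Delta = exp(-qT) * N(d1) = 1.0000000000 * 0.5336985358 = 0.533699

Answer: Delta = 0.533699


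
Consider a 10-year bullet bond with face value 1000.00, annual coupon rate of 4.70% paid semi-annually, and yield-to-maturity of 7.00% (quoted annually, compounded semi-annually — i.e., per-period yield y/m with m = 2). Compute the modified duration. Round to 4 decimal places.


Answer: Modified duration = 7.6107

Derivation:
Coupon per period c = face * coupon_rate / m = 23.500000
Periods per year m = 2; per-period yield y/m = 0.035000
Number of cashflows N = 20
Cashflows (t years, CF_t, discount factor 1/(1+y/m)^(m*t), PV):
  t = 0.5000: CF_t = 23.500000, DF = 0.966184, PV = 22.705314
  t = 1.0000: CF_t = 23.500000, DF = 0.933511, PV = 21.937501
  t = 1.5000: CF_t = 23.500000, DF = 0.901943, PV = 21.195654
  t = 2.0000: CF_t = 23.500000, DF = 0.871442, PV = 20.478892
  t = 2.5000: CF_t = 23.500000, DF = 0.841973, PV = 19.786369
  t = 3.0000: CF_t = 23.500000, DF = 0.813501, PV = 19.117265
  t = 3.5000: CF_t = 23.500000, DF = 0.785991, PV = 18.470788
  t = 4.0000: CF_t = 23.500000, DF = 0.759412, PV = 17.846172
  t = 4.5000: CF_t = 23.500000, DF = 0.733731, PV = 17.242678
  t = 5.0000: CF_t = 23.500000, DF = 0.708919, PV = 16.659592
  t = 5.5000: CF_t = 23.500000, DF = 0.684946, PV = 16.096224
  t = 6.0000: CF_t = 23.500000, DF = 0.661783, PV = 15.551908
  t = 6.5000: CF_t = 23.500000, DF = 0.639404, PV = 15.025998
  t = 7.0000: CF_t = 23.500000, DF = 0.617782, PV = 14.517872
  t = 7.5000: CF_t = 23.500000, DF = 0.596891, PV = 14.026930
  t = 8.0000: CF_t = 23.500000, DF = 0.576706, PV = 13.552589
  t = 8.5000: CF_t = 23.500000, DF = 0.557204, PV = 13.094289
  t = 9.0000: CF_t = 23.500000, DF = 0.538361, PV = 12.651487
  t = 9.5000: CF_t = 23.500000, DF = 0.520156, PV = 12.223659
  t = 10.0000: CF_t = 1023.500000, DF = 0.502566, PV = 514.376183
Price P = sum_t PV_t = 836.557362
First compute Macaulay numerator sum_t t * PV_t:
  t * PV_t at t = 0.5000: 11.352657
  t * PV_t at t = 1.0000: 21.937501
  t * PV_t at t = 1.5000: 31.793480
  t * PV_t at t = 2.0000: 40.957785
  t * PV_t at t = 2.5000: 49.465924
  t * PV_t at t = 3.0000: 57.351795
  t * PV_t at t = 3.5000: 64.647757
  t * PV_t at t = 4.0000: 71.384686
  t * PV_t at t = 4.5000: 77.592050
  t * PV_t at t = 5.0000: 83.297961
  t * PV_t at t = 5.5000: 88.529233
  t * PV_t at t = 6.0000: 93.311445
  t * PV_t at t = 6.5000: 97.668984
  t * PV_t at t = 7.0000: 101.625105
  t * PV_t at t = 7.5000: 105.201972
  t * PV_t at t = 8.0000: 108.420711
  t * PV_t at t = 8.5000: 111.301455
  t * PV_t at t = 9.0000: 113.863381
  t * PV_t at t = 9.5000: 116.124758
  t * PV_t at t = 10.0000: 5143.761827
Macaulay duration D = 6589.590468 / 836.557362 = 7.877034
Modified duration = D / (1 + y/m) = 7.877034 / (1 + 0.035000) = 7.610661


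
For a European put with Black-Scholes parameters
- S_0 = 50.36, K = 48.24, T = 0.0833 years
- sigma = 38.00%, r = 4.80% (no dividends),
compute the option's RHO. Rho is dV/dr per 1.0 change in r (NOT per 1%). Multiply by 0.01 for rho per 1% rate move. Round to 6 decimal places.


Answer: Rho = -1.417990

Derivation:
d1 = 0.4834420376; d2 = 0.3737674280
phi(d1) = 0.3549435078; exp(-qT) = 1.0000000000; exp(-rT) = 0.9960095830
N(-d2) = 0.3542886773
Rho = -K*T*exp(-rT)*N(-d2) = -48.2400 * 0.0833 * 0.9960095830 * 0.3542886773 = -1.417990


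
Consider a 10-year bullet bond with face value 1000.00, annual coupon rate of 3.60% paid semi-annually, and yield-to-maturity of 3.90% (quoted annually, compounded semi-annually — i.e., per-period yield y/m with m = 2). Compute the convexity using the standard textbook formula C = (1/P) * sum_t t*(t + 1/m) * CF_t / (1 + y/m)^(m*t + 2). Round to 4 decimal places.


Answer: Convexity = 80.6054

Derivation:
Coupon per period c = face * coupon_rate / m = 18.000000
Periods per year m = 2; per-period yield y/m = 0.019500
Number of cashflows N = 20
Cashflows (t years, CF_t, discount factor 1/(1+y/m)^(m*t), PV):
  t = 0.5000: CF_t = 18.000000, DF = 0.980873, PV = 17.655714
  t = 1.0000: CF_t = 18.000000, DF = 0.962112, PV = 17.318012
  t = 1.5000: CF_t = 18.000000, DF = 0.943709, PV = 16.986770
  t = 2.0000: CF_t = 18.000000, DF = 0.925659, PV = 16.661864
  t = 2.5000: CF_t = 18.000000, DF = 0.907954, PV = 16.343172
  t = 3.0000: CF_t = 18.000000, DF = 0.890588, PV = 16.030576
  t = 3.5000: CF_t = 18.000000, DF = 0.873553, PV = 15.723959
  t = 4.0000: CF_t = 18.000000, DF = 0.856845, PV = 15.423206
  t = 4.5000: CF_t = 18.000000, DF = 0.840456, PV = 15.128206
  t = 5.0000: CF_t = 18.000000, DF = 0.824380, PV = 14.838849
  t = 5.5000: CF_t = 18.000000, DF = 0.808613, PV = 14.555026
  t = 6.0000: CF_t = 18.000000, DF = 0.793146, PV = 14.276631
  t = 6.5000: CF_t = 18.000000, DF = 0.777976, PV = 14.003562
  t = 7.0000: CF_t = 18.000000, DF = 0.763095, PV = 13.735715
  t = 7.5000: CF_t = 18.000000, DF = 0.748500, PV = 13.472992
  t = 8.0000: CF_t = 18.000000, DF = 0.734183, PV = 13.215294
  t = 8.5000: CF_t = 18.000000, DF = 0.720140, PV = 12.962525
  t = 9.0000: CF_t = 18.000000, DF = 0.706366, PV = 12.714590
  t = 9.5000: CF_t = 18.000000, DF = 0.692855, PV = 12.471398
  t = 10.0000: CF_t = 1018.000000, DF = 0.679603, PV = 691.836030
Price P = sum_t PV_t = 975.354090
Convexity numerator sum_t t*(t + 1/m) * CF_t / (1+y/m)^(m*t + 2):
  t = 0.5000: term = 8.493385
  t = 1.0000: term = 24.992796
  t = 1.5000: term = 49.029516
  t = 2.0000: term = 80.152879
  t = 2.5000: term = 117.929690
  t = 3.0000: term = 161.943665
  t = 3.5000: term = 211.794886
  t = 4.0000: term = 267.099275
  t = 4.5000: term = 327.488076
  t = 5.0000: term = 392.607361
  t = 5.5000: term = 462.117541
  t = 6.0000: term = 535.692900
  t = 6.5000: term = 613.021138
  t = 7.0000: term = 693.802925
  t = 7.5000: term = 777.751475
  t = 8.0000: term = 864.592125
  t = 8.5000: term = 954.061933
  t = 9.0000: term = 1045.909283
  t = 9.5000: term = 1139.893502
  t = 10.0000: term = 69890.478614
Convexity = (1/P) * sum = 78618.852968 / 975.354090 = 80.605448


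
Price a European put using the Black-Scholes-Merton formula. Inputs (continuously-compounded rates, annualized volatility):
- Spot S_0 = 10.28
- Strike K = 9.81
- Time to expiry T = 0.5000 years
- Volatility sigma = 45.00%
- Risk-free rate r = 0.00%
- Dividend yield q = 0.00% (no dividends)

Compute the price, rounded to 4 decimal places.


Answer: Price = 1.0484

Derivation:
d1 = (ln(S/K) + (r - q + 0.5*sigma^2) * T) / (sigma * sqrt(T)) = 0.30617091
d2 = d1 - sigma * sqrt(T) = -0.01202714
exp(-rT) = 1.00000000; exp(-qT) = 1.00000000
P = K * exp(-rT) * N(-d2) - S_0 * exp(-qT) * N(-d1)
N(-d1) = 0.37973726; N(-d2) = 0.50479802
P = 9.8100 * 1.00000000 * 0.50479802 - 10.2800 * 1.00000000 * 0.37973726 = 1.0484


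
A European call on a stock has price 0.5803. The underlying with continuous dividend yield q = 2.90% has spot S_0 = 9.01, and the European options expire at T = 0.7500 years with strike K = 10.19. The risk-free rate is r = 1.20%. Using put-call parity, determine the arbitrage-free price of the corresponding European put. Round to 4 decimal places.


Put-call parity: C - P = S_0 * exp(-qT) - K * exp(-rT).
S_0 * exp(-qT) = 9.0100 * 0.97848483 = 8.81614828
K * exp(-rT) = 10.1900 * 0.99104038 = 10.09870146
P = C - S*exp(-qT) + K*exp(-rT)
P = 0.5803 - 8.81614828 + 10.09870146 = 1.8629

Answer: Put price = 1.8629


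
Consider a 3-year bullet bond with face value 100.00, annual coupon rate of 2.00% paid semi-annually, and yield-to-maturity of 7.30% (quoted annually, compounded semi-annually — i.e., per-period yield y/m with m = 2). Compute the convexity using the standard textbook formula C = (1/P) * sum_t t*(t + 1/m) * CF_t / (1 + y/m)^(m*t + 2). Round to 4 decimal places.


Coupon per period c = face * coupon_rate / m = 1.000000
Periods per year m = 2; per-period yield y/m = 0.036500
Number of cashflows N = 6
Cashflows (t years, CF_t, discount factor 1/(1+y/m)^(m*t), PV):
  t = 0.5000: CF_t = 1.000000, DF = 0.964785, PV = 0.964785
  t = 1.0000: CF_t = 1.000000, DF = 0.930811, PV = 0.930811
  t = 1.5000: CF_t = 1.000000, DF = 0.898033, PV = 0.898033
  t = 2.0000: CF_t = 1.000000, DF = 0.866409, PV = 0.866409
  t = 2.5000: CF_t = 1.000000, DF = 0.835898, PV = 0.835898
  t = 3.0000: CF_t = 101.000000, DF = 0.806462, PV = 81.452709
Price P = sum_t PV_t = 85.948645
Convexity numerator sum_t t*(t + 1/m) * CF_t / (1+y/m)^(m*t + 2):
  t = 0.5000: term = 0.449016
  t = 1.0000: term = 1.299613
  t = 1.5000: term = 2.507695
  t = 2.0000: term = 4.032312
  t = 2.5000: term = 5.835474
  t = 3.0000: term = 796.079098
Convexity = (1/P) * sum = 810.203209 / 85.948645 = 9.426597

Answer: Convexity = 9.4266


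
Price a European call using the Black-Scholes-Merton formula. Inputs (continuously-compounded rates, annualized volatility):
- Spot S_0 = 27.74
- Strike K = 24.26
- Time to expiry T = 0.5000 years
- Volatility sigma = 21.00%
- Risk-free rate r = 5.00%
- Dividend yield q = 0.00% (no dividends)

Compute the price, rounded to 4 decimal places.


Answer: Price = 4.3548

Derivation:
d1 = (ln(S/K) + (r - q + 0.5*sigma^2) * T) / (sigma * sqrt(T)) = 1.14532113
d2 = d1 - sigma * sqrt(T) = 0.99682871
exp(-rT) = 0.97530991; exp(-qT) = 1.00000000
C = S_0 * exp(-qT) * N(d1) - K * exp(-rT) * N(d2)
N(d1) = 0.87396192; N(d2) = 0.84057617
C = 27.7400 * 1.00000000 * 0.87396192 - 24.2600 * 0.97530991 * 0.84057617 = 4.3548


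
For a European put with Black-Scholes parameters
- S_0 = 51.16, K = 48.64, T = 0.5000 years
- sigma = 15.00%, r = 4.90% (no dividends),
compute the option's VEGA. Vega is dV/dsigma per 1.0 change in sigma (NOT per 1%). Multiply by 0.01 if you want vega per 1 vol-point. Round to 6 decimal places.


d1 = 0.7602504666; d2 = 0.6541844494
phi(d1) = 0.2988155101; exp(-qT) = 1.0000000000; exp(-rT) = 0.9757976889
Vega = S * exp(-qT) * phi(d1) * sqrt(T) = 51.1600 * 1.0000000000 * 0.2988155101 * 0.7071067812 = 10.809825

Answer: Vega = 10.809825


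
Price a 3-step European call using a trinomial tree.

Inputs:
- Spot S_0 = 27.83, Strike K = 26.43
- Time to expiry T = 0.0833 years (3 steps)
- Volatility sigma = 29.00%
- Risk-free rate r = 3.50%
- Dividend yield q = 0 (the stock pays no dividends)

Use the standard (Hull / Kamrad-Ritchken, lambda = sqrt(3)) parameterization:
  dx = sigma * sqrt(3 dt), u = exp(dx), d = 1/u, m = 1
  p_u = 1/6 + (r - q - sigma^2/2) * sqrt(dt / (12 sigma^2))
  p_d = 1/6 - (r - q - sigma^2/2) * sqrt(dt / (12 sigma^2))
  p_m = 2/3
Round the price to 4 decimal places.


dt = T/N = 0.027767; dx = sigma*sqrt(3*dt) = 0.083699
u = exp(dx) = 1.087302; d = 1/u = 0.919708
p_u = 0.165497, p_m = 0.666667, p_d = 0.167836
Discount per step: exp(-r*dt) = 0.999029
Stock lattice S(k, j) with j the centered position index:
  k=0: S(0,+0) = 27.8300
  k=1: S(1,-1) = 25.5955; S(1,+0) = 27.8300; S(1,+1) = 30.2596
  k=2: S(2,-2) = 23.5404; S(2,-1) = 25.5955; S(2,+0) = 27.8300; S(2,+1) = 30.2596; S(2,+2) = 32.9013
  k=3: S(3,-3) = 21.6503; S(3,-2) = 23.5404; S(3,-1) = 25.5955; S(3,+0) = 27.8300; S(3,+1) = 30.2596; S(3,+2) = 32.9013; S(3,+3) = 35.7737
Terminal payoffs V(N, j) = max(S_T - K, 0):
  V(3,-3) = 0.000000; V(3,-2) = 0.000000; V(3,-1) = 0.000000; V(3,+0) = 1.400000; V(3,+1) = 3.829604; V(3,+2) = 6.471316; V(3,+3) = 9.343654
Backward induction: V(k, j) = exp(-r*dt) * [p_u * V(k+1, j+1) + p_m * V(k+1, j) + p_d * V(k+1, j-1)]
  V(2,-2) = exp(-r*dt) * [p_u*0.000000 + p_m*0.000000 + p_d*0.000000] = 0.000000
  V(2,-1) = exp(-r*dt) * [p_u*1.400000 + p_m*0.000000 + p_d*0.000000] = 0.231471
  V(2,+0) = exp(-r*dt) * [p_u*3.829604 + p_m*1.400000 + p_d*0.000000] = 1.565600
  V(2,+1) = exp(-r*dt) * [p_u*6.471316 + p_m*3.829604 + p_d*1.400000] = 3.855276
  V(2,+2) = exp(-r*dt) * [p_u*9.343654 + p_m*6.471316 + p_d*3.829604] = 6.496989
  V(1,-1) = exp(-r*dt) * [p_u*1.565600 + p_m*0.231471 + p_d*0.000000] = 0.413015
  V(1,+0) = exp(-r*dt) * [p_u*3.855276 + p_m*1.565600 + p_d*0.231471] = 1.718949
  V(1,+1) = exp(-r*dt) * [p_u*6.496989 + p_m*3.855276 + p_d*1.565600] = 3.904386
  V(0,+0) = exp(-r*dt) * [p_u*3.904386 + p_m*1.718949 + p_d*0.413015] = 1.859642

Answer: Price = V(0,0) = 1.8596


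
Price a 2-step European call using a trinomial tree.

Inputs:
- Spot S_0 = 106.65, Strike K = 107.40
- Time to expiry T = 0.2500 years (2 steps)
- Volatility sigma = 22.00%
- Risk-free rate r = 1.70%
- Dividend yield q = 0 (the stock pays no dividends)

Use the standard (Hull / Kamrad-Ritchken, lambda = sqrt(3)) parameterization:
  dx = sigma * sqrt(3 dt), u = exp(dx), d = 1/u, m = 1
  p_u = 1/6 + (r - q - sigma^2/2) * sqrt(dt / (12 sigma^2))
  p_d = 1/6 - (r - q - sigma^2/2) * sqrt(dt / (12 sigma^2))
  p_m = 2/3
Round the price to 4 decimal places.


Answer: Price = V(0,0) = 4.0287

Derivation:
dt = T/N = 0.125000; dx = sigma*sqrt(3*dt) = 0.134722
u = exp(dx) = 1.144219; d = 1/u = 0.873959
p_u = 0.163326, p_m = 0.666667, p_d = 0.170007
Discount per step: exp(-r*dt) = 0.997877
Stock lattice S(k, j) with j the centered position index:
  k=0: S(0,+0) = 106.6500
  k=1: S(1,-1) = 93.2077; S(1,+0) = 106.6500; S(1,+1) = 122.0309
  k=2: S(2,-2) = 81.4597; S(2,-1) = 93.2077; S(2,+0) = 106.6500; S(2,+1) = 122.0309; S(2,+2) = 139.6300
Terminal payoffs V(N, j) = max(S_T - K, 0):
  V(2,-2) = 0.000000; V(2,-1) = 0.000000; V(2,+0) = 0.000000; V(2,+1) = 14.630911; V(2,+2) = 32.230035
Backward induction: V(k, j) = exp(-r*dt) * [p_u * V(k+1, j+1) + p_m * V(k+1, j) + p_d * V(k+1, j-1)]
  V(1,-1) = exp(-r*dt) * [p_u*0.000000 + p_m*0.000000 + p_d*0.000000] = 0.000000
  V(1,+0) = exp(-r*dt) * [p_u*14.630911 + p_m*0.000000 + p_d*0.000000] = 2.384542
  V(1,+1) = exp(-r*dt) * [p_u*32.230035 + p_m*14.630911 + p_d*0.000000] = 14.986079
  V(0,+0) = exp(-r*dt) * [p_u*14.986079 + p_m*2.384542 + p_d*0.000000] = 4.028748


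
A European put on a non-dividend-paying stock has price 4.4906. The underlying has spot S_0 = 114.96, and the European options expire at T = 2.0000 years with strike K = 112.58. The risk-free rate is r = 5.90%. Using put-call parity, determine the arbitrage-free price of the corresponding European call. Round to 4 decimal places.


Answer: Call price = 19.4012

Derivation:
Put-call parity: C - P = S_0 * exp(-qT) - K * exp(-rT).
S_0 * exp(-qT) = 114.9600 * 1.00000000 = 114.96000000
K * exp(-rT) = 112.5800 * 0.88869605 = 100.04940160
C = P + S*exp(-qT) - K*exp(-rT)
C = 4.4906 + 114.96000000 - 100.04940160 = 19.4012


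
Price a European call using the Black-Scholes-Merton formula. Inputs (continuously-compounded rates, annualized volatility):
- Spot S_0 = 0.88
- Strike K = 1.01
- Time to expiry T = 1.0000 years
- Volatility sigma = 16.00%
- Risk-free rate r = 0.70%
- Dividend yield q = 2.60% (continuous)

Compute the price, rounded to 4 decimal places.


d1 = (ln(S/K) + (r - q + 0.5*sigma^2) * T) / (sigma * sqrt(T)) = -0.89989814
d2 = d1 - sigma * sqrt(T) = -1.05989814
exp(-rT) = 0.99302444; exp(-qT) = 0.97433509
C = S_0 * exp(-qT) * N(d1) - K * exp(-rT) * N(d2)
N(d1) = 0.18408723; N(d2) = 0.14459547
C = 0.8800 * 0.97433509 * 0.18408723 - 1.0100 * 0.99302444 * 0.14459547 = 0.0128

Answer: Price = 0.0128


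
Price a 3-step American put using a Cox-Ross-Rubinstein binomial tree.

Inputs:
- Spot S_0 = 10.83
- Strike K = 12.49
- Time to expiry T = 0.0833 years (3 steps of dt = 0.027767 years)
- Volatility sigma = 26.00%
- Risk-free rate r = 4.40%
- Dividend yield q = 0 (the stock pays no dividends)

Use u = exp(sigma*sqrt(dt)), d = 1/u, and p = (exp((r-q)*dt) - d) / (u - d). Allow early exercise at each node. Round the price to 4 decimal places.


Answer: Price = V(0,0) = 1.6600

Derivation:
dt = T/N = 0.027767
u = exp(sigma*sqrt(dt)) = 1.044277; d = 1/u = 0.957600
p = (exp((r-q)*dt) - d) / (u - d) = 0.503274
Discount per step: exp(-r*dt) = 0.998779
Stock lattice S(k, i) with i counting down-moves:
  k=0: S(0,0) = 10.8300
  k=1: S(1,0) = 11.3095; S(1,1) = 10.3708
  k=2: S(2,0) = 11.8103; S(2,1) = 10.8300; S(2,2) = 9.9311
  k=3: S(3,0) = 12.3332; S(3,1) = 11.3095; S(3,2) = 10.3708; S(3,3) = 9.5100
Terminal payoffs V(N, i) = max(K - S_T, 0):
  V(3,0) = 0.156809; V(3,1) = 1.180481; V(3,2) = 2.119187; V(3,3) = 2.979979
Backward induction: V(k, i) = exp(-r*dt) * [p * V(k+1, i) + (1-p) * V(k+1, i+1)]; then take max(V_cont, immediate exercise) for American.
  V(2,0) = exp(-r*dt) * [p*0.156809 + (1-p)*1.180481] = 0.664481; exercise = 0.679731; V(2,0) = max -> 0.679731
  V(2,1) = exp(-r*dt) * [p*1.180481 + (1-p)*2.119187] = 1.644750; exercise = 1.660000; V(2,1) = max -> 1.660000
  V(2,2) = exp(-r*dt) * [p*2.119187 + (1-p)*2.979979] = 2.543655; exercise = 2.558905; V(2,2) = max -> 2.558905
  V(1,0) = exp(-r*dt) * [p*0.679731 + (1-p)*1.660000] = 1.165231; exercise = 1.180481; V(1,0) = max -> 1.180481
  V(1,1) = exp(-r*dt) * [p*1.660000 + (1-p)*2.558905] = 2.103937; exercise = 2.119187; V(1,1) = max -> 2.119187
  V(0,0) = exp(-r*dt) * [p*1.180481 + (1-p)*2.119187] = 1.644750; exercise = 1.660000; V(0,0) = max -> 1.660000


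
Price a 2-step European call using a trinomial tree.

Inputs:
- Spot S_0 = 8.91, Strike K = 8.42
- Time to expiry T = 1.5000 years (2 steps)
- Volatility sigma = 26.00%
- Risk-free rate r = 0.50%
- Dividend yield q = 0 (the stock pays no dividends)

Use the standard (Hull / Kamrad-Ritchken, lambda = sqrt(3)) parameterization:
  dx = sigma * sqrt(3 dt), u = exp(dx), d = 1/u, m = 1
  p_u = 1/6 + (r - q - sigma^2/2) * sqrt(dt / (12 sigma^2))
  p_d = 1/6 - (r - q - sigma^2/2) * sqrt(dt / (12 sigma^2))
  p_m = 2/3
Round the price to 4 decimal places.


dt = T/N = 0.750000; dx = sigma*sqrt(3*dt) = 0.390000
u = exp(dx) = 1.476981; d = 1/u = 0.677057
p_u = 0.138974, p_m = 0.666667, p_d = 0.194359
Discount per step: exp(-r*dt) = 0.996257
Stock lattice S(k, j) with j the centered position index:
  k=0: S(0,+0) = 8.9100
  k=1: S(1,-1) = 6.0326; S(1,+0) = 8.9100; S(1,+1) = 13.1599
  k=2: S(2,-2) = 4.0844; S(2,-1) = 6.0326; S(2,+0) = 8.9100; S(2,+1) = 13.1599; S(2,+2) = 19.4369
Terminal payoffs V(N, j) = max(S_T - K, 0):
  V(2,-2) = 0.000000; V(2,-1) = 0.000000; V(2,+0) = 0.490000; V(2,+1) = 4.739899; V(2,+2) = 11.016918
Backward induction: V(k, j) = exp(-r*dt) * [p_u * V(k+1, j+1) + p_m * V(k+1, j) + p_d * V(k+1, j-1)]
  V(1,-1) = exp(-r*dt) * [p_u*0.490000 + p_m*0.000000 + p_d*0.000000] = 0.067843
  V(1,+0) = exp(-r*dt) * [p_u*4.739899 + p_m*0.490000 + p_d*0.000000] = 0.981703
  V(1,+1) = exp(-r*dt) * [p_u*11.016918 + p_m*4.739899 + p_d*0.490000] = 4.768323
  V(0,+0) = exp(-r*dt) * [p_u*4.768323 + p_m*0.981703 + p_d*0.067843] = 1.325350

Answer: Price = V(0,0) = 1.3253


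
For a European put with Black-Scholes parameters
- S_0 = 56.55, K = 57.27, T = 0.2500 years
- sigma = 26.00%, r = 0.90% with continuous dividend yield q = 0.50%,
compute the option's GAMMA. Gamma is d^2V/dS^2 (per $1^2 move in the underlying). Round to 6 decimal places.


Answer: Gamma = 0.054183

Derivation:
d1 = -0.0246286450; d2 = -0.1546286450
phi(d1) = 0.3988213055; exp(-qT) = 0.9987507809; exp(-rT) = 0.9977525294
Gamma = exp(-qT) * phi(d1) / (S * sigma * sqrt(T)) = 0.9987507809 * 0.3988213055 / (56.5500 * 0.2600 * 0.5000000000) = 0.054183


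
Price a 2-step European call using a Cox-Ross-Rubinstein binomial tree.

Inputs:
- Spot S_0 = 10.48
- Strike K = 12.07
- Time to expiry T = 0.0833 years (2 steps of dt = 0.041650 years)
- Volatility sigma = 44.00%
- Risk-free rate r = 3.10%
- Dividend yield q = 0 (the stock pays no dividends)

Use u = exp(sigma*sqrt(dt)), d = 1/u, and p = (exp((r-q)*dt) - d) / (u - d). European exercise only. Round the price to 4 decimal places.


dt = T/N = 0.041650
u = exp(sigma*sqrt(dt)) = 1.093952; d = 1/u = 0.914117
p = (exp((r-q)*dt) - d) / (u - d) = 0.484750
Discount per step: exp(-r*dt) = 0.998710
Stock lattice S(k, i) with i counting down-moves:
  k=0: S(0,0) = 10.4800
  k=1: S(1,0) = 11.4646; S(1,1) = 9.5799
  k=2: S(2,0) = 12.5417; S(2,1) = 10.4800; S(2,2) = 8.7572
Terminal payoffs V(N, i) = max(S_T - K, 0):
  V(2,0) = 0.471736; V(2,1) = 0.000000; V(2,2) = 0.000000
Backward induction: V(k, i) = exp(-r*dt) * [p * V(k+1, i) + (1-p) * V(k+1, i+1)].
  V(1,0) = exp(-r*dt) * [p*0.471736 + (1-p)*0.000000] = 0.228379
  V(1,1) = exp(-r*dt) * [p*0.000000 + (1-p)*0.000000] = 0.000000
  V(0,0) = exp(-r*dt) * [p*0.228379 + (1-p)*0.000000] = 0.110564

Answer: Price = V(0,0) = 0.1106


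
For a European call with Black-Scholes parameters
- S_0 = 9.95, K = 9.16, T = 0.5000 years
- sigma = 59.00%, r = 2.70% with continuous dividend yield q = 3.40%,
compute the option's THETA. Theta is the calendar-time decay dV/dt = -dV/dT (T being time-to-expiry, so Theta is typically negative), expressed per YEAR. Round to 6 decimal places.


Answer: Theta = -1.406222

Derivation:
d1 = 0.3984999080; d2 = -0.0186930929
phi(d1) = 0.3684907676; exp(-qT) = 0.9831436846; exp(-rT) = 0.9865907163
Theta = -S*exp(-qT)*phi(d1)*sigma/(2*sqrt(T)) - r*K*exp(-rT)*N(d2) + q*S*exp(-qT)*N(d1)
N(d1) = 0.6548691370; N(d2) = 0.4925429692; sqrt(T) = 0.7071067812
Term 1 = -9.9500 * 0.9831436846 * 0.3684907676 * 0.5900 / (2 * 0.7071067812) = -1.5038471586
Term 2 = -0.0270 * 9.1600 * 0.9865907163 * 0.4925429692 = -0.1201822655
Term 3 = 0.0340 * 9.9500 * 0.9831436846 * 0.6548691370 = 0.2178078434
Theta = -1.5038471586 + (-0.1201822655) + (0.2178078434) = -1.406222


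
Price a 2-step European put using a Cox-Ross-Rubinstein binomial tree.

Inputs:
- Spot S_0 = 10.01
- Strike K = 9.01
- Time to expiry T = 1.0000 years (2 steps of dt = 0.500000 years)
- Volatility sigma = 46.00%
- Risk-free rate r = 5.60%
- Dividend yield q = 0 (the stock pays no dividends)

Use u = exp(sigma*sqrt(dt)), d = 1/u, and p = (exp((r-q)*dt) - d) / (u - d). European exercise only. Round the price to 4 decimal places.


Answer: Price = V(0,0) = 1.0354

Derivation:
dt = T/N = 0.500000
u = exp(sigma*sqrt(dt)) = 1.384403; d = 1/u = 0.722333
p = (exp((r-q)*dt) - d) / (u - d) = 0.462281
Discount per step: exp(-r*dt) = 0.972388
Stock lattice S(k, i) with i counting down-moves:
  k=0: S(0,0) = 10.0100
  k=1: S(1,0) = 13.8579; S(1,1) = 7.2306
  k=2: S(2,0) = 19.1849; S(2,1) = 10.0100; S(2,2) = 5.2229
Terminal payoffs V(N, i) = max(K - S_T, 0):
  V(2,0) = 0.000000; V(2,1) = 0.000000; V(2,2) = 3.787134
Backward induction: V(k, i) = exp(-r*dt) * [p * V(k+1, i) + (1-p) * V(k+1, i+1)].
  V(1,0) = exp(-r*dt) * [p*0.000000 + (1-p)*0.000000] = 0.000000
  V(1,1) = exp(-r*dt) * [p*0.000000 + (1-p)*3.787134] = 1.980184
  V(0,0) = exp(-r*dt) * [p*0.000000 + (1-p)*1.980184] = 1.035381


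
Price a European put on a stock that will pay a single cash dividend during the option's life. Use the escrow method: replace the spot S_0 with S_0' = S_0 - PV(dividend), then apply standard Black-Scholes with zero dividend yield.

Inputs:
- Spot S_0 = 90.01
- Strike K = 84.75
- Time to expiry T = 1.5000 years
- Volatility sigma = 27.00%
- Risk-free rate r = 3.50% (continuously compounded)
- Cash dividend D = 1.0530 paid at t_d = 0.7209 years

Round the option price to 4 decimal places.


PV(D) = D * exp(-r * t_d) = 1.0530 * 0.97508415 = 1.02676361
S_0' = S_0 - PV(D) = 90.0100 - 1.02676361 = 88.98323639
d1 = (ln(S_0'/K) + (r + sigma^2/2)*T) / (sigma*sqrt(T)) = 0.47150334
d2 = d1 - sigma*sqrt(T) = 0.14082223
exp(-rT) = 0.94885432
N(-d1) = 0.31864067; N(-d2) = 0.44400519
P = K * exp(-rT) * N(-d2) - S_0' * N(-d1) = 84.7500 * 0.94885432 * 0.44400519 - 88.98323639 * 0.31864067 = 7.3512

Answer: Price = 7.3512


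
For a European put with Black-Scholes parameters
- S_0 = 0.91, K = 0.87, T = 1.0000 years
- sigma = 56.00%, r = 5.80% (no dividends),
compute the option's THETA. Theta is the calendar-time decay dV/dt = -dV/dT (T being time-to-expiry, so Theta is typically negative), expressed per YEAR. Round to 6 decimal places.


d1 = 0.4638417640; d2 = -0.0961582360
phi(d1) = 0.3582539723; exp(-qT) = 1.0000000000; exp(-rT) = 0.9436499474
Theta = -S*exp(-qT)*phi(d1)*sigma/(2*sqrt(T)) + r*K*exp(-rT)*N(-d2) - q*S*exp(-qT)*N(-d1)
N(-d1) = 0.3213805594; N(-d2) = 0.5383025500; sqrt(T) = 1.0000000000
Term 1 = -0.9100 * 1.0000000000 * 0.3582539723 * 0.5600 / (2 * 1.0000000000) = -0.0912831121
Term 2 = 0.0580 * 0.8700 * 0.9436499474 * 0.5383025500 = 0.0256321245
Term 3 = 0 (no dividend yield, q = 0)
Theta = -0.0912831121 + (0.0256321245) + (0.0000000000) = -0.065651

Answer: Theta = -0.065651


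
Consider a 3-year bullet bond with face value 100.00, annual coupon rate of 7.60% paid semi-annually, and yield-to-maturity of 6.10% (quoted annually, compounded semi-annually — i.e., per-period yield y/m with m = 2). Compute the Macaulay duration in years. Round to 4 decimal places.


Answer: Macaulay duration = 2.7445 years

Derivation:
Coupon per period c = face * coupon_rate / m = 3.800000
Periods per year m = 2; per-period yield y/m = 0.030500
Number of cashflows N = 6
Cashflows (t years, CF_t, discount factor 1/(1+y/m)^(m*t), PV):
  t = 0.5000: CF_t = 3.800000, DF = 0.970403, PV = 3.687530
  t = 1.0000: CF_t = 3.800000, DF = 0.941681, PV = 3.578389
  t = 1.5000: CF_t = 3.800000, DF = 0.913810, PV = 3.472479
  t = 2.0000: CF_t = 3.800000, DF = 0.886764, PV = 3.369703
  t = 2.5000: CF_t = 3.800000, DF = 0.860518, PV = 3.269969
  t = 3.0000: CF_t = 103.800000, DF = 0.835049, PV = 86.678099
Price P = sum_t PV_t = 104.056169
Macaulay numerator sum_t t * PV_t:
  t * PV_t at t = 0.5000: 1.843765
  t * PV_t at t = 1.0000: 3.578389
  t * PV_t at t = 1.5000: 5.208718
  t * PV_t at t = 2.0000: 6.739406
  t * PV_t at t = 2.5000: 8.174922
  t * PV_t at t = 3.0000: 260.034296
Macaulay duration D = (sum_t t * PV_t) / P = 285.579497 / 104.056169 = 2.744474


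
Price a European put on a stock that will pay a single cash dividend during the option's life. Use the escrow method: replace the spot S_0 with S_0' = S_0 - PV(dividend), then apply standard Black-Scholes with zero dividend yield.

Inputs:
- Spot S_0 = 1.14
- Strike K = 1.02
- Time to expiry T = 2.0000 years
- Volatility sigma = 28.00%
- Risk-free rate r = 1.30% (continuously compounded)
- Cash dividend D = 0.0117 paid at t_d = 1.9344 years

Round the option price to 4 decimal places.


PV(D) = D * exp(-r * t_d) = 0.0117 * 0.97516636 = 0.01140945
S_0' = S_0 - PV(D) = 1.1400 - 0.01140945 = 1.12859055
d1 = (ln(S_0'/K) + (r + sigma^2/2)*T) / (sigma*sqrt(T)) = 0.51913489
d2 = d1 - sigma*sqrt(T) = 0.12315509
exp(-rT) = 0.97433509
N(-d1) = 0.30183334; N(-d2) = 0.45099214
P = K * exp(-rT) * N(-d2) - S_0' * N(-d1) = 1.0200 * 0.97433509 * 0.45099214 - 1.12859055 * 0.30183334 = 0.1076

Answer: Price = 0.1076


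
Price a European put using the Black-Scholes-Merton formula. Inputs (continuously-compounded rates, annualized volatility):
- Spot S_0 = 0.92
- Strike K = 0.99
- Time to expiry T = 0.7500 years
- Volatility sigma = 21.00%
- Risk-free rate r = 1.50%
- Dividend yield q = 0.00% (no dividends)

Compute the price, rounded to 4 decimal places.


d1 = (ln(S/K) + (r - q + 0.5*sigma^2) * T) / (sigma * sqrt(T)) = -0.25042581
d2 = d1 - sigma * sqrt(T) = -0.43229114
exp(-rT) = 0.98881304; exp(-qT) = 1.00000000
P = K * exp(-rT) * N(-d2) - S_0 * exp(-qT) * N(-d1)
N(-d1) = 0.59887096; N(-d2) = 0.66723509
P = 0.9900 * 0.98881304 * 0.66723509 - 0.9200 * 1.00000000 * 0.59887096 = 0.1022

Answer: Price = 0.1022


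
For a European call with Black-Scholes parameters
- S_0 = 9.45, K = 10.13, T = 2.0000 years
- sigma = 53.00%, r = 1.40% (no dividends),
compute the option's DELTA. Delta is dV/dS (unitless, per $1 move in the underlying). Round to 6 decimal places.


d1 = 0.3194167077; d2 = -0.4301164804
phi(d1) = 0.3791012157; exp(-qT) = 1.0000000000; exp(-rT) = 0.9723883668
N(d1) = 0.6252947285
Delta = exp(-qT) * N(d1) = 1.0000000000 * 0.6252947285 = 0.625295

Answer: Delta = 0.625295


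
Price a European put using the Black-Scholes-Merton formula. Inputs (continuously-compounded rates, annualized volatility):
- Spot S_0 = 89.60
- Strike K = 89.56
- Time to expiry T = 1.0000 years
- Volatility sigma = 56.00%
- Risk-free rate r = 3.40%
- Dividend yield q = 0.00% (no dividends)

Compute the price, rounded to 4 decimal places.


Answer: Price = 17.9432

Derivation:
d1 = (ln(S/K) + (r - q + 0.5*sigma^2) * T) / (sigma * sqrt(T)) = 0.34151166
d2 = d1 - sigma * sqrt(T) = -0.21848834
exp(-rT) = 0.96657150; exp(-qT) = 1.00000000
P = K * exp(-rT) * N(-d2) - S_0 * exp(-qT) * N(-d1)
N(-d1) = 0.36635922; N(-d2) = 0.58647568
P = 89.5600 * 0.96657150 * 0.58647568 - 89.6000 * 1.00000000 * 0.36635922 = 17.9432


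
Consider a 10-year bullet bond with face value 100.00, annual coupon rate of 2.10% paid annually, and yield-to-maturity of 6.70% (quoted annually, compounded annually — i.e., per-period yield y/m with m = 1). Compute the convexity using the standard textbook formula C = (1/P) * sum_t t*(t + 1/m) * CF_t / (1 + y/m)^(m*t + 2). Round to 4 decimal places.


Answer: Convexity = 82.5003

Derivation:
Coupon per period c = face * coupon_rate / m = 2.100000
Periods per year m = 1; per-period yield y/m = 0.067000
Number of cashflows N = 10
Cashflows (t years, CF_t, discount factor 1/(1+y/m)^(m*t), PV):
  t = 1.0000: CF_t = 2.100000, DF = 0.937207, PV = 1.968135
  t = 2.0000: CF_t = 2.100000, DF = 0.878357, PV = 1.844550
  t = 3.0000: CF_t = 2.100000, DF = 0.823203, PV = 1.728725
  t = 4.0000: CF_t = 2.100000, DF = 0.771511, PV = 1.620174
  t = 5.0000: CF_t = 2.100000, DF = 0.723066, PV = 1.518438
  t = 6.0000: CF_t = 2.100000, DF = 0.677663, PV = 1.423091
  t = 7.0000: CF_t = 2.100000, DF = 0.635110, PV = 1.333731
  t = 8.0000: CF_t = 2.100000, DF = 0.595230, PV = 1.249983
  t = 9.0000: CF_t = 2.100000, DF = 0.557854, PV = 1.171493
  t = 10.0000: CF_t = 102.100000, DF = 0.522824, PV = 53.380366
Price P = sum_t PV_t = 67.238687
Convexity numerator sum_t t*(t + 1/m) * CF_t / (1+y/m)^(m*t + 2):
  t = 1.0000: term = 3.457451
  t = 2.0000: term = 9.721043
  t = 3.0000: term = 18.221262
  t = 4.0000: term = 28.461827
  t = 5.0000: term = 40.011940
  t = 6.0000: term = 52.499266
  t = 7.0000: term = 65.603581
  t = 8.0000: term = 79.051042
  t = 9.0000: term = 92.608999
  t = 10.0000: term = 5157.573124
Convexity = (1/P) * sum = 5547.209535 / 67.238687 = 82.500266


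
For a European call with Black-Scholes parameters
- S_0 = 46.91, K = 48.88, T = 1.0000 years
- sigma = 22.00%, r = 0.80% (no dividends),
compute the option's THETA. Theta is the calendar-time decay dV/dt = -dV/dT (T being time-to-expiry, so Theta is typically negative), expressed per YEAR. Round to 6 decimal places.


Answer: Theta = -2.210964

Derivation:
d1 = -0.0406247387; d2 = -0.2606247387
phi(d1) = 0.3986132151; exp(-qT) = 1.0000000000; exp(-rT) = 0.9920319148
Theta = -S*exp(-qT)*phi(d1)*sigma/(2*sqrt(T)) - r*K*exp(-rT)*N(d2) + q*S*exp(-qT)*N(d1)
N(d1) = 0.4837975309; N(d2) = 0.3971909550; sqrt(T) = 1.0000000000
Term 1 = -46.9100 * 1.0000000000 * 0.3986132151 * 0.2200 / (2 * 1.0000000000) = -2.0568840512
Term 2 = -0.0080 * 48.8800 * 0.9920319148 * 0.3971909550 = -0.1540799676
Term 3 = 0 (no dividend yield, q = 0)
Theta = -2.0568840512 + (-0.1540799676) + (0.0000000000) = -2.210964


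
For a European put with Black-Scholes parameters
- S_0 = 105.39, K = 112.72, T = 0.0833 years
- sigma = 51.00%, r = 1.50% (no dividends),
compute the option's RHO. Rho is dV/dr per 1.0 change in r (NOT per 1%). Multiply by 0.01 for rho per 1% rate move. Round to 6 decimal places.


d1 = -0.3747171850; d2 = -0.5219120558
phi(d1) = 0.3718945184; exp(-qT) = 1.0000000000; exp(-rT) = 0.9987512803
N(-d2) = 0.6991342180
Rho = -K*T*exp(-rT)*N(-d2) = -112.7200 * 0.0833 * 0.9987512803 * 0.6991342180 = -6.556377

Answer: Rho = -6.556377


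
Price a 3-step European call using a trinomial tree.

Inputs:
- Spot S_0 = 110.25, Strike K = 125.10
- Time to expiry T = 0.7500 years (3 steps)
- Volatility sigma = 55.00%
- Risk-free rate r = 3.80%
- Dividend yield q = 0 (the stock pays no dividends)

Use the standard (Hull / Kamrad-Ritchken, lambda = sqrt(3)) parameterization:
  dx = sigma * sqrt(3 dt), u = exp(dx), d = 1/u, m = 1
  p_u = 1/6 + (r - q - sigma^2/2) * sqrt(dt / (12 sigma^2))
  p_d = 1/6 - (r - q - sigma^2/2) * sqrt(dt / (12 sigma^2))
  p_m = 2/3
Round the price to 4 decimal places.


dt = T/N = 0.250000; dx = sigma*sqrt(3*dt) = 0.476314
u = exp(dx) = 1.610128; d = 1/u = 0.621068
p_u = 0.136946, p_m = 0.666667, p_d = 0.196387
Discount per step: exp(-r*dt) = 0.990545
Stock lattice S(k, j) with j the centered position index:
  k=0: S(0,+0) = 110.2500
  k=1: S(1,-1) = 68.4728; S(1,+0) = 110.2500; S(1,+1) = 177.5167
  k=2: S(2,-2) = 42.5263; S(2,-1) = 68.4728; S(2,+0) = 110.2500; S(2,+1) = 177.5167; S(2,+2) = 285.8246
  k=3: S(3,-3) = 26.4117; S(3,-2) = 42.5263; S(3,-1) = 68.4728; S(3,+0) = 110.2500; S(3,+1) = 177.5167; S(3,+2) = 285.8246; S(3,+3) = 460.2144
Terminal payoffs V(N, j) = max(S_T - K, 0):
  V(3,-3) = 0.000000; V(3,-2) = 0.000000; V(3,-1) = 0.000000; V(3,+0) = 0.000000; V(3,+1) = 52.416664; V(3,+2) = 160.724635; V(3,+3) = 335.114383
Backward induction: V(k, j) = exp(-r*dt) * [p_u * V(k+1, j+1) + p_m * V(k+1, j) + p_d * V(k+1, j-1)]
  V(2,-2) = exp(-r*dt) * [p_u*0.000000 + p_m*0.000000 + p_d*0.000000] = 0.000000
  V(2,-1) = exp(-r*dt) * [p_u*0.000000 + p_m*0.000000 + p_d*0.000000] = 0.000000
  V(2,+0) = exp(-r*dt) * [p_u*52.416664 + p_m*0.000000 + p_d*0.000000] = 7.110395
  V(2,+1) = exp(-r*dt) * [p_u*160.724635 + p_m*52.416664 + p_d*0.000000] = 56.416567
  V(2,+2) = exp(-r*dt) * [p_u*335.114383 + p_m*160.724635 + p_d*52.416664] = 161.792022
  V(1,-1) = exp(-r*dt) * [p_u*7.110395 + p_m*0.000000 + p_d*0.000000] = 0.964535
  V(1,+0) = exp(-r*dt) * [p_u*56.416567 + p_m*7.110395 + p_d*0.000000] = 12.348431
  V(1,+1) = exp(-r*dt) * [p_u*161.792022 + p_m*56.416567 + p_d*7.110395] = 60.585936
  V(0,+0) = exp(-r*dt) * [p_u*60.585936 + p_m*12.348431 + p_d*0.964535] = 16.560651

Answer: Price = V(0,0) = 16.5607
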